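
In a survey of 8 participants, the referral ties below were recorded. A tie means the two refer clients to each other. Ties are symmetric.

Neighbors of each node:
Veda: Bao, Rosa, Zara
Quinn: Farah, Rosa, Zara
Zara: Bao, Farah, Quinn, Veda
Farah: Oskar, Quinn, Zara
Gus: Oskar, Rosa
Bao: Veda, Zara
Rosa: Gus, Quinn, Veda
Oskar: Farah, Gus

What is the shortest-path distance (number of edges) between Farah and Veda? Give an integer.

2

One shortest route is Farah – Zara – Veda, which uses 2 edges, and Farah and Veda are not directly tied, so nothing shorter exists. So d(Farah,Veda) = 2.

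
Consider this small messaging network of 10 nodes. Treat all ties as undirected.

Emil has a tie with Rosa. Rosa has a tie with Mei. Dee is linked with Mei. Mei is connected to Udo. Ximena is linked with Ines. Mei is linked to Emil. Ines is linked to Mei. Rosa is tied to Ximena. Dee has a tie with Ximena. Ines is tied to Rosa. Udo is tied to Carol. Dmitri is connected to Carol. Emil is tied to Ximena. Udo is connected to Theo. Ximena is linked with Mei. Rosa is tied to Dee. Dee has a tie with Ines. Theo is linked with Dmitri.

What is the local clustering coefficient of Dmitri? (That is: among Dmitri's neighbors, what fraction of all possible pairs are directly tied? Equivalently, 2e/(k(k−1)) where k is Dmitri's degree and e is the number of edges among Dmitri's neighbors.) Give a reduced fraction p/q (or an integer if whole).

0

Dmitri's neighbors: Carol and Theo (k = 2).
Possible neighbor pairs: C(2,2) = 1. Edges among them: none → e = 0.
Clustering(Dmitri) = 0/1.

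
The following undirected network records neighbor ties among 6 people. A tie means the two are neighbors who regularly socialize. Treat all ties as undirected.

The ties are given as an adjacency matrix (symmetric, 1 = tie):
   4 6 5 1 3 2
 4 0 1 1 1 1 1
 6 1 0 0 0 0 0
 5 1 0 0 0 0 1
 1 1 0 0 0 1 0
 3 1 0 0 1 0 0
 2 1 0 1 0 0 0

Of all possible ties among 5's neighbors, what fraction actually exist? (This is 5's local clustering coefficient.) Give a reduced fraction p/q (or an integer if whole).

5's neighbors: 2 and 4 (k = 2).
Possible neighbor pairs: C(2,2) = 1. Edges among them: 2–4 → e = 1.
Clustering(5) = 1/1.

1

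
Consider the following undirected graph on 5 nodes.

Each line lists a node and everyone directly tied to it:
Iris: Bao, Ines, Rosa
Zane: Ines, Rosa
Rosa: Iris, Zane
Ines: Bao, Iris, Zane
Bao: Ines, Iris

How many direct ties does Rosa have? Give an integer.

2

Rosa is directly tied to Iris and Zane. That is 2 neighbors, so the degree of Rosa is 2.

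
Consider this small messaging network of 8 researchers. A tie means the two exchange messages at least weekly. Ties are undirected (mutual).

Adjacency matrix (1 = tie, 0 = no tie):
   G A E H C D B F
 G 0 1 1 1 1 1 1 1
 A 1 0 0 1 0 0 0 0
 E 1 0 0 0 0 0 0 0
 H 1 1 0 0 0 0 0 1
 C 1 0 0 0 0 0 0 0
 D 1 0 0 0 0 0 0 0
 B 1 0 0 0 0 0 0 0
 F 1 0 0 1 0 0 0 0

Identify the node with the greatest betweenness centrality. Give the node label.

Unnormalized betweenness of each node: A:0, B:0, C:0, D:0, E:0, F:0, G:37/2, H:1/2.
G has the largest value, 37/2, making it the main broker — the node through which the most shortest paths run.

G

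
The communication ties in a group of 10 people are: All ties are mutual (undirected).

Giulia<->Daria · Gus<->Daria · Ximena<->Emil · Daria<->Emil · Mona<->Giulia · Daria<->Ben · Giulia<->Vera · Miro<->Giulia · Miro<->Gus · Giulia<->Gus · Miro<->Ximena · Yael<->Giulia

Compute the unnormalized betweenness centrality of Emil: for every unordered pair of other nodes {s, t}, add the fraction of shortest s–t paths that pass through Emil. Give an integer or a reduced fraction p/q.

Pairs whose geodesics pass through Emil — Ben–Ximena: 1; Daria–Ximena: 1.
All other pairs contribute 0.
Summing the contributions gives betweenness(Emil) = 2.

2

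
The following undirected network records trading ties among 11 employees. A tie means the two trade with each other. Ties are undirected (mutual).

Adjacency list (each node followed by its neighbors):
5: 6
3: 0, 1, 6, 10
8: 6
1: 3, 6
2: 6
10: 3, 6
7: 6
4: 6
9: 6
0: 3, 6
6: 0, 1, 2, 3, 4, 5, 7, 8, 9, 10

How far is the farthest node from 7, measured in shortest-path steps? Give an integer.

Distances from 7: 0:2, 1:2, 2:2, 3:2, 4:2, 5:2, 6:1, 8:2, 9:2, 10:2.
The largest is 2 (to 3, 10, 9, 8, 1, 5, 4, 2, and 0), so the eccentricity of 7 is 2.

2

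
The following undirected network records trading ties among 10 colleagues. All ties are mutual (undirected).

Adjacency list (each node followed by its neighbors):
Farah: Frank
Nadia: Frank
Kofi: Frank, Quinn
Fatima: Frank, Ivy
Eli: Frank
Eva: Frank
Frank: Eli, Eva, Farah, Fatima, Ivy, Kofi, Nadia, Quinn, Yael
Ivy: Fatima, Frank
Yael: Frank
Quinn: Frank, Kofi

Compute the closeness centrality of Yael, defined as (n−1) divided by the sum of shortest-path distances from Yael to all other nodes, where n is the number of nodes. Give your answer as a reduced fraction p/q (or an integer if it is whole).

9/17

Distances from Yael: Eli:2, Eva:2, Farah:2, Fatima:2, Frank:1, Ivy:2, Kofi:2, Nadia:2, Quinn:2. Sum = 17.
n = 10, so closeness = 9/17.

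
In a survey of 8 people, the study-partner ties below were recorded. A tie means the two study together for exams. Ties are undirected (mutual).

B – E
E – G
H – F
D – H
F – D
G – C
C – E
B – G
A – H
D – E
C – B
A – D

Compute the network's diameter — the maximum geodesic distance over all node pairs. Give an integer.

Eccentricity of each node (its greatest distance to any other): A:3, B:3, C:3, D:2, E:2, F:3, G:3, H:3.
The maximum eccentricity is 3, realized for instance by the pair C–A via C – E – D – A. So the diameter is 3.

3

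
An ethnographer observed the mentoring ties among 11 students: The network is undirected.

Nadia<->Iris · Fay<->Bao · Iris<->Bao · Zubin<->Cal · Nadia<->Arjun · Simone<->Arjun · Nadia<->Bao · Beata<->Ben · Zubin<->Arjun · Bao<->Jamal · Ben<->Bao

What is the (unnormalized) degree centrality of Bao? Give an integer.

5

Bao is directly tied to Ben, Fay, Iris, Jamal, and Nadia. That is 5 neighbors, so the degree of Bao is 5.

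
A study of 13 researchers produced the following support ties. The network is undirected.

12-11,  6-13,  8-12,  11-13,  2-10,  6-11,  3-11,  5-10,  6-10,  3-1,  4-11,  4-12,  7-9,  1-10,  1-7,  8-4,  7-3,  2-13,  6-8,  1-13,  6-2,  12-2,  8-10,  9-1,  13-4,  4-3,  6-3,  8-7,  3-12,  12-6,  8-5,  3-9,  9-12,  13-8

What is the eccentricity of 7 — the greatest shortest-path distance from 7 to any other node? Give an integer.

3

Distances from 7: 1:1, 2:3, 3:1, 4:2, 5:2, 6:2, 8:1, 9:1, 10:2, 11:2, 12:2, 13:2.
The largest is 3 (to 2), so the eccentricity of 7 is 3.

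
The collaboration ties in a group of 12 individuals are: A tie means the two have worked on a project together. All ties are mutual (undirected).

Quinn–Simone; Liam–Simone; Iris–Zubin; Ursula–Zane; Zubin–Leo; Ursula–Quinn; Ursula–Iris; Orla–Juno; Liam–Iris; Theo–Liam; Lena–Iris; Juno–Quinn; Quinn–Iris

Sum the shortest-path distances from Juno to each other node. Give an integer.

Distances from Juno: Iris:2, Lena:3, Leo:4, Liam:3, Orla:1, Quinn:1, Simone:2, Theo:4, Ursula:2, Zane:3, Zubin:3.
Sum = 2 + 3 + 4 + 3 + 1 + 1 + 2 + 4 + 2 + 3 + 3 = 28.

28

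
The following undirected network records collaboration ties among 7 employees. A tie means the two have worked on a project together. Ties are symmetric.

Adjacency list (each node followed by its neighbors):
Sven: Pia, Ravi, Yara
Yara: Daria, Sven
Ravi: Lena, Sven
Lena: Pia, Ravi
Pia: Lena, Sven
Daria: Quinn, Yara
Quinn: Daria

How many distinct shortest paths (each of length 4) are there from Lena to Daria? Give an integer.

2

The shortest distance is 4. The length-4 paths are: Lena–Ravi–Sven–Yara–Daria; Lena–Pia–Sven–Yara–Daria.
That gives 2 distinct shortest paths.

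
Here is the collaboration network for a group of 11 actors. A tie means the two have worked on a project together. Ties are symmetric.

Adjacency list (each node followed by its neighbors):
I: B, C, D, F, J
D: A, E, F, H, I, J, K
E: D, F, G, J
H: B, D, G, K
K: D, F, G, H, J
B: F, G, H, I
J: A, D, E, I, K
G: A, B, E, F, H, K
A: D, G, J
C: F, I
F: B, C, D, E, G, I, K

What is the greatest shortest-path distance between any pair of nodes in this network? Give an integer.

Eccentricity of each node (its greatest distance to any other): A:3, B:2, C:3, D:2, E:2, F:2, G:2, H:3, I:2, J:2, K:2.
The maximum eccentricity is 3, realized for instance by the pair C–H via C – I – D – H. So the diameter is 3.

3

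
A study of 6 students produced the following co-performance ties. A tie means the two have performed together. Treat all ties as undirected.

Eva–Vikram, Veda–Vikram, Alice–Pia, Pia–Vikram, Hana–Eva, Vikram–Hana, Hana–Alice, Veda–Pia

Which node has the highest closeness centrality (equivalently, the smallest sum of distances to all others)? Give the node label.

Farness (sum of distances to all others) for each node — Alice:8, Eva:8, Hana:7, Pia:7, Veda:8, Vikram:6.
The smallest farness is 6, for Vikram, so Vikram has the highest closeness.

Vikram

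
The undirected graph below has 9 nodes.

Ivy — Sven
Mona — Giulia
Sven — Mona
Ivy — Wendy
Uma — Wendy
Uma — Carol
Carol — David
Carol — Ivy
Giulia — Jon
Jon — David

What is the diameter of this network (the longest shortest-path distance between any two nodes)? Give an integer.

Eccentricity of each node (its greatest distance to any other): Carol:3, David:3, Giulia:4, Ivy:3, Jon:4, Mona:4, Sven:3, Uma:4, Wendy:4.
The maximum eccentricity is 4, realized for instance by the pair Uma–Mona via Uma – Carol – Ivy – Sven – Mona. So the diameter is 4.

4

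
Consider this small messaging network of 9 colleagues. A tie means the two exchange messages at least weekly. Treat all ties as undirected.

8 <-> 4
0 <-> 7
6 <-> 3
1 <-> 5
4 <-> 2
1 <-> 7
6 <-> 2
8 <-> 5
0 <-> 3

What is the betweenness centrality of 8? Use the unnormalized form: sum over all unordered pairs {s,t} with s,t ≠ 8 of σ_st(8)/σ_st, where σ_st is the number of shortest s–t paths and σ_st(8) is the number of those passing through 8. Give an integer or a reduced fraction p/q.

Pairs whose geodesics pass through 8 — 7–4: 1; 1–4: 1; 1–2: 1; 5–4: 1; 5–2: 1; 5–6: 1.
All other pairs contribute 0.
Summing the contributions gives betweenness(8) = 6.

6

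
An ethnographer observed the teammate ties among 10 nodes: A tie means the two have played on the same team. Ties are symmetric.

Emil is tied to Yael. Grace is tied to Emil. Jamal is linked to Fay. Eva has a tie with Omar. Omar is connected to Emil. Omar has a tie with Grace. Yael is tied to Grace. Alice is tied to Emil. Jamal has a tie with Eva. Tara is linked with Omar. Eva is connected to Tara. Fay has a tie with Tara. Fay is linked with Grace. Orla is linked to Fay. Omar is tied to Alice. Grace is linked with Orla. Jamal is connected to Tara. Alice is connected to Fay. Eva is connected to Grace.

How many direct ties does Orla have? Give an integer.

Orla is directly tied to Fay and Grace. That is 2 neighbors, so the degree of Orla is 2.

2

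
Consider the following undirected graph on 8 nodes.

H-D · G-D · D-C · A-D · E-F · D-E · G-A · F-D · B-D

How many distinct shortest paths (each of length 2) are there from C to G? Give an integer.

The shortest distance is 2, and the only length-2 path is C–D–G. So there is exactly 1 shortest path.

1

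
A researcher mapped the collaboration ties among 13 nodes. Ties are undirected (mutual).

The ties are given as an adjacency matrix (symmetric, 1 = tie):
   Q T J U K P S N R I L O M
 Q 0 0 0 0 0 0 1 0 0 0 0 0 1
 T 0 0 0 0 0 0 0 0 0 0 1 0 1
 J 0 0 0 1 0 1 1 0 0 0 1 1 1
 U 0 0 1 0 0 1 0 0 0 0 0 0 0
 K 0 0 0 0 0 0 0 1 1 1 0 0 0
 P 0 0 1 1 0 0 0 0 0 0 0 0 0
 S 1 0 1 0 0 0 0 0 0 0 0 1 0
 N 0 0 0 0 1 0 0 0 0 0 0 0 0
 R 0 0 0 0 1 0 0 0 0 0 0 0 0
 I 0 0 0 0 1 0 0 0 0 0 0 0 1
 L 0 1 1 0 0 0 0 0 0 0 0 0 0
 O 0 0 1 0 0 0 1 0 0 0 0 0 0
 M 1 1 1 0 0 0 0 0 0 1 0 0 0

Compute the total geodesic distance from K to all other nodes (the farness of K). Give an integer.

Distances from K: I:1, J:3, L:4, M:2, N:1, O:4, P:4, Q:3, R:1, S:4, T:3, U:4.
Sum = 1 + 3 + 4 + 2 + 1 + 4 + 4 + 3 + 1 + 4 + 3 + 4 = 34.

34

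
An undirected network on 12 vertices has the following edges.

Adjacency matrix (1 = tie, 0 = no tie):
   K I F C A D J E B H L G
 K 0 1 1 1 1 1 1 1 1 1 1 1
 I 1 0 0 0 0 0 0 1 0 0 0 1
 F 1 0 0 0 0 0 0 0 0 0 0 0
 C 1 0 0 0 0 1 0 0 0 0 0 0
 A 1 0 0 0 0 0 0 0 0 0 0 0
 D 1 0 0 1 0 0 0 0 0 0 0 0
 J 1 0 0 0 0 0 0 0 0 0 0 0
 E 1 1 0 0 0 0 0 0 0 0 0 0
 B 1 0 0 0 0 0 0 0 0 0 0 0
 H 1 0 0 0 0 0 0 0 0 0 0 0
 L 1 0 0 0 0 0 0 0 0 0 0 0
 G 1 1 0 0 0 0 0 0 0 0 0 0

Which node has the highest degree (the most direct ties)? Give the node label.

Degrees — A:1, B:1, C:2, D:2, E:2, F:1, G:2, H:1, I:3, J:1, K:11, L:1.
The maximum is 11, attained only by K.

K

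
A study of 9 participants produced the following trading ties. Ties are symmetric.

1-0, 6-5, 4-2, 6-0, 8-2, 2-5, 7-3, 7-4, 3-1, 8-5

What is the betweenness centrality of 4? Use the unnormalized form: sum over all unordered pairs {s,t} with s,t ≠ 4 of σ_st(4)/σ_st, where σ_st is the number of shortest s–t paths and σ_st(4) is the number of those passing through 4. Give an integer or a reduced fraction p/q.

Pairs whose geodesics pass through 4 — 7–6: 1/2; 7–5: 1; 7–8: 1; 7–2: 1; 3–5: 1/2; 3–8: 1; 3–2: 1; 1–2: 1/2.
All other pairs contribute 0.
Summing the contributions gives betweenness(4) = 13/2.

13/2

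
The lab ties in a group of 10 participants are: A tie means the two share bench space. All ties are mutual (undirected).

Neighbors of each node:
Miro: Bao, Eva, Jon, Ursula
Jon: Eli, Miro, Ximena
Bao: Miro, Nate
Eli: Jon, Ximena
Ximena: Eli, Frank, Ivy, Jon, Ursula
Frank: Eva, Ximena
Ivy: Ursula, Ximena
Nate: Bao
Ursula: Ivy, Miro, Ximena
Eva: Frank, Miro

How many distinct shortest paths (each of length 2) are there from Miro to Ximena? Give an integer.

The shortest distance is 2. The length-2 paths are: Miro–Jon–Ximena; Miro–Ursula–Ximena.
That gives 2 distinct shortest paths.

2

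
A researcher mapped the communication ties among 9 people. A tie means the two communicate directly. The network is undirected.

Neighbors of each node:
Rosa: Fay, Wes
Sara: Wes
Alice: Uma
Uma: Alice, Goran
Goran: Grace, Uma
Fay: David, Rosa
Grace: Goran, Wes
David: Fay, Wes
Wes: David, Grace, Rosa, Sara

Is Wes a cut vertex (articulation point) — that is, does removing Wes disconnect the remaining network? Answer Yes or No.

Yes

Removing Wes leaves {David, Fay, and Rosa} with no path to {Alice, Goran, Grace, and Uma}, so the network splits into 3 components. Wes is a cut vertex.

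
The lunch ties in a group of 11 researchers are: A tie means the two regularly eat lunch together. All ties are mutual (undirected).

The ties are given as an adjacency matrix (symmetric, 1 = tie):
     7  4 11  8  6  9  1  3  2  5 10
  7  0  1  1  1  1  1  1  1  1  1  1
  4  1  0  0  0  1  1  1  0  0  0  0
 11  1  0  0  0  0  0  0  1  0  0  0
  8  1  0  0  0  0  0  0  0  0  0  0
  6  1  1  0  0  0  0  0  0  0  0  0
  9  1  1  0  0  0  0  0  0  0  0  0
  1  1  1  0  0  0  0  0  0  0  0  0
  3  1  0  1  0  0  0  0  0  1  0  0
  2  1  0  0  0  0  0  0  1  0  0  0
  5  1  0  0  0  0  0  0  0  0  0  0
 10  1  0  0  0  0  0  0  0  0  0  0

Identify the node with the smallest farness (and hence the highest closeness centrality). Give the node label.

Farness (sum of distances to all others) for each node — 1:18, 2:18, 3:17, 4:16, 5:19, 6:18, 7:10, 8:19, 9:18, 10:19, 11:18.
The smallest farness is 10, for 7, so 7 has the highest closeness.

7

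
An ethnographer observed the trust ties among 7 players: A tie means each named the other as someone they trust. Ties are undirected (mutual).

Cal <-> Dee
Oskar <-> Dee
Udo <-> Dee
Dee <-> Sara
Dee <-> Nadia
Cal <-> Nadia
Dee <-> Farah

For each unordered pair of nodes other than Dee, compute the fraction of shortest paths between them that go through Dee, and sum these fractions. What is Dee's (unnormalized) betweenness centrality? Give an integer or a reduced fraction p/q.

Pairs whose geodesics pass through Dee — Udo–Sara: 1; Udo–Oskar: 1; Udo–Nadia: 1; Udo–Cal: 1; Udo–Farah: 1; Sara–Oskar: 1; Sara–Nadia: 1; Sara–Cal: 1; Sara–Farah: 1; Oskar–Nadia: 1; Oskar–Cal: 1; Oskar–Farah: 1; Nadia–Farah: 1; Cal–Farah: 1.
All other pairs contribute 0.
Summing the contributions gives betweenness(Dee) = 14.

14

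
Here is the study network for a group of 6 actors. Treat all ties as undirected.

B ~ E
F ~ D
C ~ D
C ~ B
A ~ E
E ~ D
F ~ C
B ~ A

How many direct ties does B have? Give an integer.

B is directly tied to A, C, and E. That is 3 neighbors, so the degree of B is 3.

3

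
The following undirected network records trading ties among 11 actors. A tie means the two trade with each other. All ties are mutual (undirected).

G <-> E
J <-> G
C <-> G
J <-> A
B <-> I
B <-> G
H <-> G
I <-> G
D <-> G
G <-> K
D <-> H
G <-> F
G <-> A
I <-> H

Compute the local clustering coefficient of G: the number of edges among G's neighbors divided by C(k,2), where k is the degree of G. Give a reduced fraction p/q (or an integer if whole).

G's neighbors: A, B, C, D, E, F, H, I, J, and K (k = 10).
Possible neighbor pairs: C(10,2) = 45. Edges among them: A–J, B–I, D–H, H–I → e = 4.
Clustering(G) = 4/45.

4/45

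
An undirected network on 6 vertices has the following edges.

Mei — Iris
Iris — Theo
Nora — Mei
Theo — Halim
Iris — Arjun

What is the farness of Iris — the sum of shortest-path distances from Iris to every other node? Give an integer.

Distances from Iris: Arjun:1, Halim:2, Mei:1, Nora:2, Theo:1.
Sum = 1 + 2 + 1 + 2 + 1 = 7.

7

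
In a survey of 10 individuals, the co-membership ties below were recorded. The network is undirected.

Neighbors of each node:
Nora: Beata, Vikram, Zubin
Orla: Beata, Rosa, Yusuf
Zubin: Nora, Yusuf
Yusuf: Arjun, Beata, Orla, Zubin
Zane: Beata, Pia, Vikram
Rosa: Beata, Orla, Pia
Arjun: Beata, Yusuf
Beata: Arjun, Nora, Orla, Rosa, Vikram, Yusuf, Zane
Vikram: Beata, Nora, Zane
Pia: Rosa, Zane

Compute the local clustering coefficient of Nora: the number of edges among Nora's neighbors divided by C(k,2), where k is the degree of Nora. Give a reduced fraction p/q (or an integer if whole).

Nora's neighbors: Beata, Vikram, and Zubin (k = 3).
Possible neighbor pairs: C(3,2) = 3. Edges among them: Beata–Vikram → e = 1.
Clustering(Nora) = 1/3.

1/3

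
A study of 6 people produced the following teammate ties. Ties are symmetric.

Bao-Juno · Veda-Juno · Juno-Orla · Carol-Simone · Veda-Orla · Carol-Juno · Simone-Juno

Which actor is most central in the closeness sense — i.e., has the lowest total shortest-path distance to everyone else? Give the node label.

Farness (sum of distances to all others) for each node — Bao:9, Carol:8, Juno:5, Orla:8, Simone:8, Veda:8.
The smallest farness is 5, for Juno, so Juno has the highest closeness.

Juno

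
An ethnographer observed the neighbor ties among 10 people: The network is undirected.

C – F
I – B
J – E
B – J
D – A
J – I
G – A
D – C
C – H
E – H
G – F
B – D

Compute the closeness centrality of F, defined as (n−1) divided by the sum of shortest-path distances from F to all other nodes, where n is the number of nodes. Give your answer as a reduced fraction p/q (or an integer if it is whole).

Distances from F: A:2, B:3, C:1, D:2, E:3, G:1, H:2, I:4, J:4. Sum = 22.
n = 10, so closeness = 9/22.

9/22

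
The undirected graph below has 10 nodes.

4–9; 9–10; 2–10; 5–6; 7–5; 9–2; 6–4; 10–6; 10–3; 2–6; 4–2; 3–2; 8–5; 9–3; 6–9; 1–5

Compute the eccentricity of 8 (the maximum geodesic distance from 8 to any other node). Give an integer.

Distances from 8: 1:2, 2:3, 3:4, 4:3, 5:1, 6:2, 7:2, 9:3, 10:3.
The largest is 4 (to 3), so the eccentricity of 8 is 4.

4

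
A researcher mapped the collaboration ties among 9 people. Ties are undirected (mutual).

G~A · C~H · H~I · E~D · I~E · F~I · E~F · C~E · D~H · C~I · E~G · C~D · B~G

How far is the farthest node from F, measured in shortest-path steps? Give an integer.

3

Distances from F: A:3, B:3, C:2, D:2, E:1, G:2, H:2, I:1.
The largest is 3 (to A and B), so the eccentricity of F is 3.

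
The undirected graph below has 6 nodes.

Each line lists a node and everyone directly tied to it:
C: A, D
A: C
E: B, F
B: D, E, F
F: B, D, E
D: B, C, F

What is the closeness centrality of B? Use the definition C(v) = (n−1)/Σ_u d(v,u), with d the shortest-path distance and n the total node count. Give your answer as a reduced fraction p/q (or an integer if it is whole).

5/8

Distances from B: A:3, C:2, D:1, E:1, F:1. Sum = 8.
n = 6, so closeness = 5/8.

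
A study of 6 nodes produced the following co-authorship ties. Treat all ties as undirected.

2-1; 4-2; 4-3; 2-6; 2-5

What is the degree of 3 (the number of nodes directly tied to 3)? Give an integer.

1

3 is directly tied to 4. That is 1 neighbor, so the degree of 3 is 1.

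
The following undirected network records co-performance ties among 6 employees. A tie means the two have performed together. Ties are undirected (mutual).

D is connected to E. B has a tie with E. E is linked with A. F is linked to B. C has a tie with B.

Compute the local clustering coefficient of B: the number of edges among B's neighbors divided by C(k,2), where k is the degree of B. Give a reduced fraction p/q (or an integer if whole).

B's neighbors: C, E, and F (k = 3).
Possible neighbor pairs: C(3,2) = 3. Edges among them: none → e = 0.
Clustering(B) = 0/3 = 0.

0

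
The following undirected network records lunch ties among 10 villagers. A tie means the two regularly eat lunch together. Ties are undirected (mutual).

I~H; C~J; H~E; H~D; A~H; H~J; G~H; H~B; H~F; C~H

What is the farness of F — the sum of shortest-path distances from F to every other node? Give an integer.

17

Distances from F: A:2, B:2, C:2, D:2, E:2, G:2, H:1, I:2, J:2.
Sum = 2 + 2 + 2 + 2 + 2 + 2 + 1 + 2 + 2 = 17.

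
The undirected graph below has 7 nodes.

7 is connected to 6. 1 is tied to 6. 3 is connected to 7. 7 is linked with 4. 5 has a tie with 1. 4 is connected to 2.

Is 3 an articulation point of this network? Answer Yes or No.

No

Even without 3, every remaining node can still reach every other (the residual graph is connected), so 3 is not a cut vertex.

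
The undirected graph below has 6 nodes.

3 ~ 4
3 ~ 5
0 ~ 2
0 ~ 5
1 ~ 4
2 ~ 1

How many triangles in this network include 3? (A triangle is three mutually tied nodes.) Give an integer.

0

3's neighbors are 4 and 5, but none of them are tied to each other, so no triangle contains 3.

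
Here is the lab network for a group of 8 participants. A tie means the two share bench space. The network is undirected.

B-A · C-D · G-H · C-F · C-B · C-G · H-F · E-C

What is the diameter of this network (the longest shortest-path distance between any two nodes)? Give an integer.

4

Eccentricity of each node (its greatest distance to any other): A:4, B:3, C:2, D:3, E:3, F:3, G:3, H:4.
The maximum eccentricity is 4, realized for instance by the pair A–H via A – B – C – G – H. So the diameter is 4.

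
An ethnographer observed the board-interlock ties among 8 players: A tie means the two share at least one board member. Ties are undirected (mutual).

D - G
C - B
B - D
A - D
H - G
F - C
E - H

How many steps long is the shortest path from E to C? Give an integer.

One shortest route is E – H – G – D – B – C, which uses 5 edges, and at distance 4 from E we only reach {A, B}, which does not include C. So d(E,C) = 5.

5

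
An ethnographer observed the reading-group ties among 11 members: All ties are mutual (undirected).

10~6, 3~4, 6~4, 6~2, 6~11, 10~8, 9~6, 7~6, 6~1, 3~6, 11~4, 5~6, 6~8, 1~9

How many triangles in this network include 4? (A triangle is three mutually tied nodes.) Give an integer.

4's neighbors: 3, 6, and 11.
Neighbor pairs that are themselves tied: 4–3–6; 4–6–11. Each forms one triangle with 4, for 2 in total.

2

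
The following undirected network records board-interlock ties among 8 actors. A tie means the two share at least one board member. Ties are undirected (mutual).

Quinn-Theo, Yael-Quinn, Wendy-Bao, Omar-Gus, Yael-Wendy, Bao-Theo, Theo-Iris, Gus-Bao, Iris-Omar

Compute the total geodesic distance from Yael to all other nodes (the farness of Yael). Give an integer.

16

Distances from Yael: Bao:2, Gus:3, Iris:3, Omar:4, Quinn:1, Theo:2, Wendy:1.
Sum = 2 + 3 + 3 + 4 + 1 + 2 + 1 = 16.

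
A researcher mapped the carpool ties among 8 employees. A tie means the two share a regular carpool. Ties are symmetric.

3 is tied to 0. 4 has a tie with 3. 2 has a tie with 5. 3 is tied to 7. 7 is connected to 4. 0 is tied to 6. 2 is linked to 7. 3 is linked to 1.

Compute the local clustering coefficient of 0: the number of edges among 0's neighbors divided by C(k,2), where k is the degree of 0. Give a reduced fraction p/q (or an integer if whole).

0

0's neighbors: 3 and 6 (k = 2).
Possible neighbor pairs: C(2,2) = 1. Edges among them: none → e = 0.
Clustering(0) = 0/1.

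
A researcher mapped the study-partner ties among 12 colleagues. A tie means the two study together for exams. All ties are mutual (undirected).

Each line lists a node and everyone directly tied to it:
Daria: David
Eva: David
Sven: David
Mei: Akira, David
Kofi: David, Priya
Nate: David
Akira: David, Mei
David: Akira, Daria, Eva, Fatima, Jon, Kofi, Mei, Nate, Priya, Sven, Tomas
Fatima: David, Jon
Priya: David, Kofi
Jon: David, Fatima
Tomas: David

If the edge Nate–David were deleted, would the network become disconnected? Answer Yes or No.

Yes

Without the Nate–David edge there is no alternate route between Nate and David, so the network disconnects. It is a bridge.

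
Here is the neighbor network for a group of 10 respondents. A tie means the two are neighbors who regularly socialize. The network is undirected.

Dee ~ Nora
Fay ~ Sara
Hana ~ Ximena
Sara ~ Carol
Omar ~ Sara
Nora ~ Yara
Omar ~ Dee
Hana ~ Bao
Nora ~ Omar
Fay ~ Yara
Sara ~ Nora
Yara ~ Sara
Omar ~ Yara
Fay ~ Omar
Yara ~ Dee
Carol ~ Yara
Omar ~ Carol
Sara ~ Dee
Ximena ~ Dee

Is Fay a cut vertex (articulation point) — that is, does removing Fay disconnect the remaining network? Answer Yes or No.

No

Even without Fay, every remaining node can still reach every other (the residual graph is connected), so Fay is not a cut vertex.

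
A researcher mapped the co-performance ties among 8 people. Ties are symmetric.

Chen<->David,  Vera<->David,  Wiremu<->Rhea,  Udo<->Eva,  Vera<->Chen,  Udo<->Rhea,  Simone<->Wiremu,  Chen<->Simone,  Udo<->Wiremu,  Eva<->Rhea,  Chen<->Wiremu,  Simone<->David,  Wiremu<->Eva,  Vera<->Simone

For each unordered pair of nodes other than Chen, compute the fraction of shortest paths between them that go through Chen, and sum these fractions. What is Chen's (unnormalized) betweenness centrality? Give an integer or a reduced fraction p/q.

Pairs whose geodesics pass through Chen — Wiremu–Vera: 1/2; Wiremu–David: 1/2; Eva–Vera: 1/2; Eva–David: 1/2; Rhea–Vera: 1/2; Rhea–David: 1/2; Udo–Vera: 1/2; Udo–David: 1/2.
All other pairs contribute 0.
Summing the contributions gives betweenness(Chen) = 4.

4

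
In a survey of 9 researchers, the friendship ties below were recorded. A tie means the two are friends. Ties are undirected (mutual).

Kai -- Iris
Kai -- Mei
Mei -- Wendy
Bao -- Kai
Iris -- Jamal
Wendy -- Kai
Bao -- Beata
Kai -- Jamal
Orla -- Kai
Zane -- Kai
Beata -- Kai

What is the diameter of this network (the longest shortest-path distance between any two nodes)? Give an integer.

2

Eccentricity of each node (its greatest distance to any other): Bao:2, Beata:2, Iris:2, Jamal:2, Kai:1, Mei:2, Orla:2, Wendy:2, Zane:2.
The maximum eccentricity is 2, realized for instance by the pair Zane–Bao via Zane – Kai – Bao. So the diameter is 2.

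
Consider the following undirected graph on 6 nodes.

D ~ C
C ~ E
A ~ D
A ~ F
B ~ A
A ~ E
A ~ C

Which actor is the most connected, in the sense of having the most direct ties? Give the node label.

A

Degrees — A:5, B:1, C:3, D:2, E:2, F:1.
The maximum is 5, attained only by A.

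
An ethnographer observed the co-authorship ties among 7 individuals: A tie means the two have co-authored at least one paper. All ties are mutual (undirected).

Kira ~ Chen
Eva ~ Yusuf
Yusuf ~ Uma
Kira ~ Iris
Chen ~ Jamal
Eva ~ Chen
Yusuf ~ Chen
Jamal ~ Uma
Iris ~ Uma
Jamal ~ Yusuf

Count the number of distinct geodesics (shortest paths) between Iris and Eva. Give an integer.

The shortest distance is 3. The length-3 paths are: Iris–Uma–Yusuf–Eva; Iris–Kira–Chen–Eva.
That gives 2 distinct shortest paths.

2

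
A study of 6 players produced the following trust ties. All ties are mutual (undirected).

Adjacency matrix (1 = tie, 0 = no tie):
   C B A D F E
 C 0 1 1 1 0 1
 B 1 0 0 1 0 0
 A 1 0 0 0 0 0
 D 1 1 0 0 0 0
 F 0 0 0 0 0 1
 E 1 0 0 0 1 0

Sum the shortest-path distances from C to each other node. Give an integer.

6

Distances from C: A:1, B:1, D:1, E:1, F:2.
Sum = 1 + 1 + 1 + 1 + 2 = 6.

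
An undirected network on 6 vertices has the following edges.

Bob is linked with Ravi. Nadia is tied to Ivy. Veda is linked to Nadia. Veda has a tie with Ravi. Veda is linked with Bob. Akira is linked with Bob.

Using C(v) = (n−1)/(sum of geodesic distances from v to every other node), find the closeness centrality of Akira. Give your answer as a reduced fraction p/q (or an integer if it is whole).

5/12

Distances from Akira: Bob:1, Ivy:4, Nadia:3, Ravi:2, Veda:2. Sum = 12.
n = 6, so closeness = 5/12.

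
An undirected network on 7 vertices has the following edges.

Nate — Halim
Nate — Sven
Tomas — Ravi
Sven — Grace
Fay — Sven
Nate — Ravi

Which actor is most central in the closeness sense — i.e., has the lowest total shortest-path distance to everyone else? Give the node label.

Nate

Farness (sum of distances to all others) for each node — Fay:15, Grace:15, Halim:14, Nate:9, Ravi:12, Sven:10, Tomas:17.
The smallest farness is 9, for Nate, so Nate has the highest closeness.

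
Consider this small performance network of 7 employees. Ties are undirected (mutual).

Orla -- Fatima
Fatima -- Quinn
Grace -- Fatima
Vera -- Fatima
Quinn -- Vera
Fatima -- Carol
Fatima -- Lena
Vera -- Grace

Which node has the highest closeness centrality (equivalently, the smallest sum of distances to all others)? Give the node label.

Fatima

Farness (sum of distances to all others) for each node — Carol:11, Fatima:6, Grace:10, Lena:11, Orla:11, Quinn:10, Vera:9.
The smallest farness is 6, for Fatima, so Fatima has the highest closeness.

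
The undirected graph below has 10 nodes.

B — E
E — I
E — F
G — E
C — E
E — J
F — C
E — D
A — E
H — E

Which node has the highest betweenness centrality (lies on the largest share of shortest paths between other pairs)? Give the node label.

E

Unnormalized betweenness of each node: A:0, B:0, C:0, D:0, E:35, F:0, G:0, H:0, I:0, J:0.
E has the largest value, 35, making it the main broker — the node through which the most shortest paths run.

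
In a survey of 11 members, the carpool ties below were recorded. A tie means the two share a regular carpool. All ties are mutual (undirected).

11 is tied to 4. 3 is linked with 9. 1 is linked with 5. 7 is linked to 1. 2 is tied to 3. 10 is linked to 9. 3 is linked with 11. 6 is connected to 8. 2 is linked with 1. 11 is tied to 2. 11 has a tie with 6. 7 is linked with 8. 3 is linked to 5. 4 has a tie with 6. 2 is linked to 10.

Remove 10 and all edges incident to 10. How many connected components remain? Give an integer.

10's neighbors (2 and 9) remain reachable from one another through other ties, so the rest of the network stays in one piece.

1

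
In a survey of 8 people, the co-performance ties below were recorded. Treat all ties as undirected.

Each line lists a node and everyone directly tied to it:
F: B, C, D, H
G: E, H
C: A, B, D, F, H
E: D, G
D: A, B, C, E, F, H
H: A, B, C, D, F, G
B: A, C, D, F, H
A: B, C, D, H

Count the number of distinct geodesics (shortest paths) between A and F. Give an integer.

The shortest distance is 2. The length-2 paths are: A–D–F; A–B–F; A–C–F; A–H–F.
That gives 4 distinct shortest paths.

4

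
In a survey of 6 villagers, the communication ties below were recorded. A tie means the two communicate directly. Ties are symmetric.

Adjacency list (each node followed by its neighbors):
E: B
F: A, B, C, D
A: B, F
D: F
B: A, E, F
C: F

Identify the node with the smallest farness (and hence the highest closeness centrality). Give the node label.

Farness (sum of distances to all others) for each node — A:8, B:7, C:10, D:10, E:11, F:6.
The smallest farness is 6, for F, so F has the highest closeness.

F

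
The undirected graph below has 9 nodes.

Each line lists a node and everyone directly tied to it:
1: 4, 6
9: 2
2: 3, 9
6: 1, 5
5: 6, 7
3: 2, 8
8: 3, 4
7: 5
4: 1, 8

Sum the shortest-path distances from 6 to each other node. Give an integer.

Distances from 6: 1:1, 2:5, 3:4, 4:2, 5:1, 7:2, 8:3, 9:6.
Sum = 1 + 5 + 4 + 2 + 1 + 2 + 3 + 6 = 24.

24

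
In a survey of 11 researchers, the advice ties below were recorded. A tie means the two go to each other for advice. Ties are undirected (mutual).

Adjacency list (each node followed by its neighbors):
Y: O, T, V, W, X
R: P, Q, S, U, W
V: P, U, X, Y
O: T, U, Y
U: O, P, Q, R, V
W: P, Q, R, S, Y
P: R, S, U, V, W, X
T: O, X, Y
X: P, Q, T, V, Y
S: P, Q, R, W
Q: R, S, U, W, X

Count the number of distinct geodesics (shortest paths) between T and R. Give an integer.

4

The shortest distance is 3. The length-3 paths are: T–O–U–R; T–X–P–R; T–X–Q–R; T–Y–W–R.
That gives 4 distinct shortest paths.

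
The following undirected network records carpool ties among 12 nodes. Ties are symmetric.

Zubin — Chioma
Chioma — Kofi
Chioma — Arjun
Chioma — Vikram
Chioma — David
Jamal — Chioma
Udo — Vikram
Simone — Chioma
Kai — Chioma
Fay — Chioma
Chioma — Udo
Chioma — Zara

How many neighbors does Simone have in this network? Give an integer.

Simone is directly tied to Chioma. That is 1 neighbor, so the degree of Simone is 1.

1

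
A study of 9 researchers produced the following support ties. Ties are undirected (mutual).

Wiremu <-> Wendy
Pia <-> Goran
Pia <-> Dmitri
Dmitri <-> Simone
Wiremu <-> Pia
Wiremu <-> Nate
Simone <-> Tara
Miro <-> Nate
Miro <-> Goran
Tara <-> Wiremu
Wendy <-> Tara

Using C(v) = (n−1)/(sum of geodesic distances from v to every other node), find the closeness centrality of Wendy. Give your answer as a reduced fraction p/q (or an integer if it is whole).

8/17

Distances from Wendy: Dmitri:3, Goran:3, Miro:3, Nate:2, Pia:2, Simone:2, Tara:1, Wiremu:1. Sum = 17.
n = 9, so closeness = 8/17.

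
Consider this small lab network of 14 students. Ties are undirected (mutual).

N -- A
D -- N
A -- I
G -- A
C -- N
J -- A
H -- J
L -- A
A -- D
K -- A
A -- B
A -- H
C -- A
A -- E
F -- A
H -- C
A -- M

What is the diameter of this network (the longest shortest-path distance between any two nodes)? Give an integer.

Eccentricity of each node (its greatest distance to any other): A:1, B:2, C:2, D:2, E:2, F:2, G:2, H:2, I:2, J:2, K:2, L:2, M:2, N:2.
The maximum eccentricity is 2, realized for instance by the pair H–B via H – A – B. So the diameter is 2.

2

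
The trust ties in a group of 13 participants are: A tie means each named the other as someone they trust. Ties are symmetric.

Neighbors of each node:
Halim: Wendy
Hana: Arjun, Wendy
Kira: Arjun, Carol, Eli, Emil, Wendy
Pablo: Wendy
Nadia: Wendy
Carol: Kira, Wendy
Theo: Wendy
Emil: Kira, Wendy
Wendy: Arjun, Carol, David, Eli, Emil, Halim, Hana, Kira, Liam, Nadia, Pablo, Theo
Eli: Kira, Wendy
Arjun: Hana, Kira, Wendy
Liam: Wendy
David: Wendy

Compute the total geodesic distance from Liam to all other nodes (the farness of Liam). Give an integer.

23

Distances from Liam: Arjun:2, Carol:2, David:2, Eli:2, Emil:2, Halim:2, Hana:2, Kira:2, Nadia:2, Pablo:2, Theo:2, Wendy:1.
Sum = 2 + 2 + 2 + 2 + 2 + 2 + 2 + 2 + 2 + 2 + 2 + 1 = 23.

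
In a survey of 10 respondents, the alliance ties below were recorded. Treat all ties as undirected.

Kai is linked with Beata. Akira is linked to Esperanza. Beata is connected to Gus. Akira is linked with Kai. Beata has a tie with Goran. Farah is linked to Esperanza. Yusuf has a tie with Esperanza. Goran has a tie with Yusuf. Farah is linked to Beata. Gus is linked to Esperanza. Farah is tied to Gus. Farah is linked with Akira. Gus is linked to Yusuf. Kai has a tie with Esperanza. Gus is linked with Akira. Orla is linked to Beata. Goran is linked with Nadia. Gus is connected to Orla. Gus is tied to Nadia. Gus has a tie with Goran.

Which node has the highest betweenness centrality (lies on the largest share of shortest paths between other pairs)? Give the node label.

Unnormalized betweenness of each node: Akira:11/12, Beata:14/3, Esperanza:35/12, Farah:2/3, Goran:7/4, Gus:167/12, Kai:2/3, Nadia:0, Orla:0, Yusuf:1/2.
Gus has the largest value, 167/12, making it the main broker — the node through which the most shortest paths run.

Gus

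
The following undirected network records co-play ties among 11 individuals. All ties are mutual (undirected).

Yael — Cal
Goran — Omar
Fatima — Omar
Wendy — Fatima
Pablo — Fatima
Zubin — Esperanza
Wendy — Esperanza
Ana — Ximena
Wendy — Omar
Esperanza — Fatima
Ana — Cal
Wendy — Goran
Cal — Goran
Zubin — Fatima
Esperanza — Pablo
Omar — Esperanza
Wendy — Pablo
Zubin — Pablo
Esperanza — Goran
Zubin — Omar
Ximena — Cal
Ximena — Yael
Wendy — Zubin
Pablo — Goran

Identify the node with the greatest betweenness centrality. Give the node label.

Unnormalized betweenness of each node: Ana:0, Cal:43/2, Esperanza:27/10, Fatima:1/5, Goran:121/5, Omar:5/2, Pablo:5/2, Wendy:27/10, Ximena:1/2, Yael:0, Zubin:1/5.
Goran has the largest value, 121/5, making it the main broker — the node through which the most shortest paths run.

Goran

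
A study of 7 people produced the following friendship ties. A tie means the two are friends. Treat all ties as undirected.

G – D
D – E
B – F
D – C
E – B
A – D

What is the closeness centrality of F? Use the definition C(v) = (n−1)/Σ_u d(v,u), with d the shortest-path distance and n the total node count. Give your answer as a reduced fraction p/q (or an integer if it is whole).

Distances from F: A:4, B:1, C:4, D:3, E:2, G:4. Sum = 18.
n = 7, so closeness = 6/18 = 1/3.

1/3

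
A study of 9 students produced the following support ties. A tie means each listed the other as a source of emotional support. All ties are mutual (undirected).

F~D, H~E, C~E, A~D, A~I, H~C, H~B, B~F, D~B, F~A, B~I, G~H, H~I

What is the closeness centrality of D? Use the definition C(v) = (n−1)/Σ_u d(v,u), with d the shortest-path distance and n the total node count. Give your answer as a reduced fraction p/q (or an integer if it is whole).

1/2

Distances from D: A:1, B:1, C:3, E:3, F:1, G:3, H:2, I:2. Sum = 16.
n = 9, so closeness = 8/16 = 1/2.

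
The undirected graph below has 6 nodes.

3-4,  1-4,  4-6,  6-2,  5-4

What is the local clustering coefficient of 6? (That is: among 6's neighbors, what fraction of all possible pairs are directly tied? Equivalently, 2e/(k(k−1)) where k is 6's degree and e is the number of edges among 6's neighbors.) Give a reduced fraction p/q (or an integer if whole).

6's neighbors: 2 and 4 (k = 2).
Possible neighbor pairs: C(2,2) = 1. Edges among them: none → e = 0.
Clustering(6) = 0/1.

0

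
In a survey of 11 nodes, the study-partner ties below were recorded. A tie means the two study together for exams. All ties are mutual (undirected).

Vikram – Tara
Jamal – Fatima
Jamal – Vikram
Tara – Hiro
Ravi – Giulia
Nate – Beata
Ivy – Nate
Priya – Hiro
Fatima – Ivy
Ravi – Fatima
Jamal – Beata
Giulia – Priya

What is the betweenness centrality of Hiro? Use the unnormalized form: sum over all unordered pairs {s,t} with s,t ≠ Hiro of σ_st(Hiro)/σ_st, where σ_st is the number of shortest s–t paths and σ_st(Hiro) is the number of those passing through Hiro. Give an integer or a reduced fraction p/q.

5

Pairs whose geodesics pass through Hiro — Beata–Priya: 1/2; Jamal–Priya: 1/2; Vikram–Priya: 1; Vikram–Giulia: 1/2; Tara–Priya: 1; Tara–Giulia: 1; Tara–Ravi: 1/2.
All other pairs contribute 0.
Summing the contributions gives betweenness(Hiro) = 5.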